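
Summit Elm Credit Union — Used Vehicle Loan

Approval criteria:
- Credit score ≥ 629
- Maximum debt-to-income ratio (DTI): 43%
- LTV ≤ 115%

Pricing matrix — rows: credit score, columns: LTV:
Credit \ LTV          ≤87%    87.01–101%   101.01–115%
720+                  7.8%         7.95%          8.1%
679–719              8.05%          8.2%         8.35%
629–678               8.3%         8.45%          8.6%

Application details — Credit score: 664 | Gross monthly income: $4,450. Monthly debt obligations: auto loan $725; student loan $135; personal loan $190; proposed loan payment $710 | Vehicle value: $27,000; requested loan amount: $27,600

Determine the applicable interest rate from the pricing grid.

8.6%

Credit score 664 ≥ 629; Total monthly debts = (725 + 135 + 190 + 710) = 1,760. Debt-to-income = 1,760/4,450 = 39.6% — meets 43% limit
Loan-to-value = 27,600/27,000 = 102.2% — pass (115% max)
Credit 664 → row 629–678; LTV 102.2% → column 101.01–115%. Grid cell → 8.6%.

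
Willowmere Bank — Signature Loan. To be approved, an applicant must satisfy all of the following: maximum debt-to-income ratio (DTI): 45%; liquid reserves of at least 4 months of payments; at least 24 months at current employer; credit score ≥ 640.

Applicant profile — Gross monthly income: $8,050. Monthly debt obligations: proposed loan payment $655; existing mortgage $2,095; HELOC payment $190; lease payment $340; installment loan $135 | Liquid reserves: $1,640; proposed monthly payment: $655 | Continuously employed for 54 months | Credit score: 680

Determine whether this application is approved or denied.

Total monthly debts = (655 + 2,095 + 190 + 340 + 135) = 3,415. DTI: 3,415 ÷ 8,050 = 42.4%, within the 45% cap
Reserves = 1,640/655 = 2.5 months < 4
Employment 54 ≥ 24 months
Credit score 680 ≥ 640 (meets)
Fails on reserves.

Denied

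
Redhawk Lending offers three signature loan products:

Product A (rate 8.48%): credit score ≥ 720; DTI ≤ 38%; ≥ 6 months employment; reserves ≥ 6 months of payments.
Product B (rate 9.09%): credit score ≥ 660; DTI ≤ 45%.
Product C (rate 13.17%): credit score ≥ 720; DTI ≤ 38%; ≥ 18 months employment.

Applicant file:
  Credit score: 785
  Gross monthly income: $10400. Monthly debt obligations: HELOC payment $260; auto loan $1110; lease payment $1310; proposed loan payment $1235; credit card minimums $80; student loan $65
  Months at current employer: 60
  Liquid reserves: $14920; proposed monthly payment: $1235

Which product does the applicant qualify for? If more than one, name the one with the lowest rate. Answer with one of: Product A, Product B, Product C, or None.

Total debts = (260 + 1,110 + 1,310 + 1,235 + 80 + 65) = 4,060; DTI = 4,060/10,400 = 39%.
Reserves = 14,920/1,235 = 12.1 months.
Product A: score 785 ≥ 720; DTI 39% > 38%; employment 60 ≥ 6 mo; reserves 12.1 ≥ 6 mo → does not qualify.
Product B: score 785 ≥ 660; DTI 39% ≤ 45% → qualifies.
Product C: score 785 ≥ 720; DTI 39% > 38%; employment 60 ≥ 18 mo → does not qualify.

Product B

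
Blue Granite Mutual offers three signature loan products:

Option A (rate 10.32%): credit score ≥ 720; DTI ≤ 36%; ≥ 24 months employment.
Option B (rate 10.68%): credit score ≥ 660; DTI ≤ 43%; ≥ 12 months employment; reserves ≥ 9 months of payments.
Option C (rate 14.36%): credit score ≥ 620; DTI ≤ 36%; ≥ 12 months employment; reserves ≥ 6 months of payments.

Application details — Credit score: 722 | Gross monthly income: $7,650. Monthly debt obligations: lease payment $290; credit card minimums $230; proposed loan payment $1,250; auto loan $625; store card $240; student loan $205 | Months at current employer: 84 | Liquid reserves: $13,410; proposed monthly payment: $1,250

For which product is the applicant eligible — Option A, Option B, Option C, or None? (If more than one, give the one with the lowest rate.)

Total debts = (290 + 230 + 1,250 + 625 + 240 + 205) = 2,840; DTI = 2,840/7,650 = 37.1%.
Reserves = 13,410/1,250 = 10.7 months.
Option A: score 722 ≥ 720; DTI 37.1% > 36%; employment 84 ≥ 24 mo → does not qualify.
Option B: score 722 ≥ 660; DTI 37.1% ≤ 43%; employment 84 ≥ 12 mo; reserves 10.7 ≥ 9 mo → qualifies.
Option C: score 722 ≥ 620; DTI 37.1% > 36%; employment 84 ≥ 12 mo; reserves 10.7 ≥ 6 mo → does not qualify.

Option B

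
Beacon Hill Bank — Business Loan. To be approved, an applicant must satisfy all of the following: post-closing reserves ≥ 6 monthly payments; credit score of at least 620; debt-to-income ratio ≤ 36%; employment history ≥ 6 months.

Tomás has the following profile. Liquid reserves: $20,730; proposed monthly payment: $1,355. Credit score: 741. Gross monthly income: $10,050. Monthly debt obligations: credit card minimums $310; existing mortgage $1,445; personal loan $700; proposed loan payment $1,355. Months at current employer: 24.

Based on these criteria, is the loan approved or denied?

Denied

Liquid reserves cover 20,730/1,355 = 15.3 months — ≥ 6 required
Credit score 741 ≥ 620 (meets)
Total monthly debts = (310 + 1,445 + 700 + 1,355) = 3,810. Debt-to-income = 3,810/10,050 = 37.9% — over 36% limit
Employment 24 ≥ 6 months
Fails on DTI.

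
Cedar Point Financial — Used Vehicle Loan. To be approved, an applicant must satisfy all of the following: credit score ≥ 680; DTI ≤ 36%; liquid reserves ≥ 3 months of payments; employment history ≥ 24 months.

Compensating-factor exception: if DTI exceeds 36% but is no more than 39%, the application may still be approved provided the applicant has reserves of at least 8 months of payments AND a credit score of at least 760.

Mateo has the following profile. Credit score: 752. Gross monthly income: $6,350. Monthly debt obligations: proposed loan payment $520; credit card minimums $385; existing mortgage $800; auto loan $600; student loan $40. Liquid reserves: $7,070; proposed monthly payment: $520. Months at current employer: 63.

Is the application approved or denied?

Credit score 752 ≥ 680 (meets base)
Total debts = (520 + 385 + 800 + 600 + 40) = 2,345. DTI: 2,345 ÷ 6,350 = 36.9%, over the 36% base limit.
Reserves: 7,070 ÷ 520 = 13.6 months (meets 3-month minimum)
Employment 63 ≥ 24 months
36.9% falls in the override range (36%–39%), so the compensating-factor test applies.
Override check — reserves: 13.6 mo (ok); score: 752 (below 760).
Compensating-factor requirement not fully met.

Denied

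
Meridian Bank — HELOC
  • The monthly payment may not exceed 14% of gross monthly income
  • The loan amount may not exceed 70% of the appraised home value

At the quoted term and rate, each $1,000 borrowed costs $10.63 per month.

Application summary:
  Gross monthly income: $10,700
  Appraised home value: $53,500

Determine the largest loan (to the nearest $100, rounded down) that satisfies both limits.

$37,400

Payment cap: 14% × $10,700 = $1,498/month.
At $10.63 per $1,000, that supports 1,498/10.63 × 1,000 ≈ $140,921 → $140,900.
LTV cap: 70% × $53,500 = $37,450 → $37,400.
Binding constraint: loan-to-value.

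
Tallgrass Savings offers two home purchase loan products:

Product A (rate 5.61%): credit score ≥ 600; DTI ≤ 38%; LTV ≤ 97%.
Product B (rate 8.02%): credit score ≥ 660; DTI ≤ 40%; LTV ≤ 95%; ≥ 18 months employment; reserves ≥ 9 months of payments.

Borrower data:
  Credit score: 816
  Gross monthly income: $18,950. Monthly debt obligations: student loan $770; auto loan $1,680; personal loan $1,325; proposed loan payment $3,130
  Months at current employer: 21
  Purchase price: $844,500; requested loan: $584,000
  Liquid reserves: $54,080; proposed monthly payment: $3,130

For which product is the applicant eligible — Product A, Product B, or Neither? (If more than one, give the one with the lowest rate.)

Product A

Total debts = (770 + 1,680 + 1,325 + 3,130) = 6,905; DTI = 6,905/18,950 = 36.4%.
LTV = 584,000/844,500 = 69.2%.
Reserves = 54,080/3,130 = 17.3 months.
Product A: score 816 ≥ 600; DTI 36.4% ≤ 38%; LTV 69.2% ≤ 97% → qualifies.
Product B: score 816 ≥ 660; DTI 36.4% ≤ 40%; LTV 69.2% ≤ 95%; employment 21 ≥ 18 mo; reserves 17.3 ≥ 9 mo → qualifies.
Qualifying: Product A, Product B. Lowest rate is 5.61% → Product A.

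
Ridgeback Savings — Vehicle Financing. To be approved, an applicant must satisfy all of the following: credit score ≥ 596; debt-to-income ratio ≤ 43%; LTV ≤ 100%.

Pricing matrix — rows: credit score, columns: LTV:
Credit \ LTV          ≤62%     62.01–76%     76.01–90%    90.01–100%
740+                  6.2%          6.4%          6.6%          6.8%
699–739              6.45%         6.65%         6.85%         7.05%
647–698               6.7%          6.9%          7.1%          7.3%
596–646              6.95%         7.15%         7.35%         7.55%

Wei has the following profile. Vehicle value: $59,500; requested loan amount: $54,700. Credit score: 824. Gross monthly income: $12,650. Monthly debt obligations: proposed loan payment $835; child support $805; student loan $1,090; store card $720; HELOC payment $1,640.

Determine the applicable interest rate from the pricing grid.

6.8%

Credit score 824 ≥ 596; Total monthly debts = (835 + 805 + 1,090 + 720 + 1,640) = 5,090. DTI = 5,090/12,650 = 40.2% ≤ 43%
LTV: 54,700 ÷ 59,500 = 91.9%, within 100% cap
Credit 824 → row 740+; LTV 91.9% → column 90.01–100%. Grid cell → 6.8%.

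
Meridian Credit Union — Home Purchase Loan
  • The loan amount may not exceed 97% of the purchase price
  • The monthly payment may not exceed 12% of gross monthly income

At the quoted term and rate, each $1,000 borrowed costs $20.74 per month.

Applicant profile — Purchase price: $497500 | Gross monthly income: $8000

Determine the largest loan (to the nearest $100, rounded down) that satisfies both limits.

$46,200

Payment cap: 12% × $8,000 = $960/month.
At $20.74 per $1,000, that supports 960/20.74 × 1,000 ≈ $46,287 → $46,200.
LTV cap: 97% × $497,500 = $482,575 → $482,500.
Binding constraint: payment-to-income.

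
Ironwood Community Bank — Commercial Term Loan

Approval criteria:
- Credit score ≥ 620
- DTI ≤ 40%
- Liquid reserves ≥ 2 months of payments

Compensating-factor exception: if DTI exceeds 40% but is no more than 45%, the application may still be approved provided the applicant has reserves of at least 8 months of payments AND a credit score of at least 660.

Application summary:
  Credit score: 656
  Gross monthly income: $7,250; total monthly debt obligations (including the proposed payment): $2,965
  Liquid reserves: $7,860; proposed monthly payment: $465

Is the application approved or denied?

Denied

Credit score 656 ≥ 620 (meets base)
DTI: 2,965 ÷ 7,250 = 40.9%, over the 40% base limit.
Reserves: 7,860 ÷ 465 = 16.9 months (meets 2-month minimum)
DTI 40.9% is within the 40%–45% exception band; checking compensating factors.
Reserves 16.9 ≥ 8 months; credit score 656 < 660.
Override conditions not both satisfied; exception does not apply.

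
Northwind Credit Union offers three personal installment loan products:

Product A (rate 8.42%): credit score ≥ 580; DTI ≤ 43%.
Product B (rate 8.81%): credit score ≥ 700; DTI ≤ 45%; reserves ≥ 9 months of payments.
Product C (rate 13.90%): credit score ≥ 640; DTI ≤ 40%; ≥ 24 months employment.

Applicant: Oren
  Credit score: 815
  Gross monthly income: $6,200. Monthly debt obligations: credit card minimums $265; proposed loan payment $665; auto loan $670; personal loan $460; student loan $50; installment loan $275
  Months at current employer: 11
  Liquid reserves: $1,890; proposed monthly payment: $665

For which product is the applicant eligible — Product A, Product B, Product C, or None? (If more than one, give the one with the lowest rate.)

Total debts = (265 + 665 + 670 + 460 + 50 + 275) = 2,385; DTI = 2,385/6,200 = 38.5%.
Reserves = 1,890/665 = 2.8 months.
Product A: score 815 ≥ 580; DTI 38.5% ≤ 43% → qualifies.
Product B: score 815 ≥ 700; DTI 38.5% ≤ 45%; reserves 2.8 < 9 mo → does not qualify.
Product C: score 815 ≥ 640; DTI 38.5% ≤ 40%; employment 11 < 24 mo → does not qualify.

Product A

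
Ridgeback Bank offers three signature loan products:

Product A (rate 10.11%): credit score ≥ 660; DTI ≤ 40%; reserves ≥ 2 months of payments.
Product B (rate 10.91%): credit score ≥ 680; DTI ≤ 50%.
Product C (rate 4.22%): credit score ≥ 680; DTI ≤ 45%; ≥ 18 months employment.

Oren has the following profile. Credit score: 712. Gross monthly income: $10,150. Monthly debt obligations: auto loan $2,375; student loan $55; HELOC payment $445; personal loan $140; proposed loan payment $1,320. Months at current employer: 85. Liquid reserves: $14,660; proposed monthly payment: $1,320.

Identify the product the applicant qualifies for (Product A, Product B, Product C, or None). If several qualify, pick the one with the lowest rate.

Total debts = (2,375 + 55 + 445 + 140 + 1,320) = 4,335; DTI = 4,335/10,150 = 42.7%.
Reserves = 14,660/1,320 = 11.1 months.
Product A: score 712 ≥ 660; DTI 42.7% > 40%; reserves 11.1 ≥ 2 mo → does not qualify.
Product B: score 712 ≥ 680; DTI 42.7% ≤ 50% → qualifies.
Product C: score 712 ≥ 680; DTI 42.7% ≤ 45%; employment 85 ≥ 18 mo → qualifies.
Qualifying: Product B, Product C. Lowest rate is 4.22% → Product C.

Product C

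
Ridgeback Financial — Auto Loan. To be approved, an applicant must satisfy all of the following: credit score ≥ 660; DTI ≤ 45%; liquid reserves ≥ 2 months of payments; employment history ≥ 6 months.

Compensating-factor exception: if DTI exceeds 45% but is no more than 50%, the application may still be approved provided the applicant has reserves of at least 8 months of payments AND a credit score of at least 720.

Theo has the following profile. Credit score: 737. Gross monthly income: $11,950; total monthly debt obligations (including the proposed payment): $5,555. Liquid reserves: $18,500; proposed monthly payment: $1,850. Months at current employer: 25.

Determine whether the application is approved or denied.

Credit score 737 ≥ 660 (meets base)
DTI = 5,555/11,950 = 46.5% > 45% — standard DTI limit exceeded.
Reserves: 18,500 ÷ 1,850 = 10.0 months (meets 2-month minimum)
Employment 25 ≥ 6 months
DTI 46.5% is within the 45%–50% exception band; checking compensating factors.
Reserves 10.0 ≥ 8 months; credit score 737 ≥ 720.
Both compensating conditions met → exception applies.

Approved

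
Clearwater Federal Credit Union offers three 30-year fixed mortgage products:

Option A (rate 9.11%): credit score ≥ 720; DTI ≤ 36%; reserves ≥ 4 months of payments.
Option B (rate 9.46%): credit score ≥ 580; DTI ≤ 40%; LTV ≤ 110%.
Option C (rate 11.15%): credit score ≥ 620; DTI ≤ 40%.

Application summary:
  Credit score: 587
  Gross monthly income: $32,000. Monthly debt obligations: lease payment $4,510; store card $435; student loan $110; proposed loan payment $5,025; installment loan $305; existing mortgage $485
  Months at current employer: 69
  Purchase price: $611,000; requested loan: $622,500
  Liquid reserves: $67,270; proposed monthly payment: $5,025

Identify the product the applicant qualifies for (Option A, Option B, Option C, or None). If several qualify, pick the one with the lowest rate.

Option B

Total debts = (4,510 + 435 + 110 + 5,025 + 305 + 485) = 10,870; DTI = 10,870/32,000 = 34%.
LTV = 622,500/611,000 = 101.9%.
Reserves = 67,270/5,025 = 13.4 months.
Option A: score 587 < 720; DTI 34% ≤ 36%; reserves 13.4 ≥ 4 mo → does not qualify.
Option B: score 587 ≥ 580; DTI 34% ≤ 40%; LTV 101.9% ≤ 110% → qualifies.
Option C: score 587 < 620; DTI 34% ≤ 40% → does not qualify.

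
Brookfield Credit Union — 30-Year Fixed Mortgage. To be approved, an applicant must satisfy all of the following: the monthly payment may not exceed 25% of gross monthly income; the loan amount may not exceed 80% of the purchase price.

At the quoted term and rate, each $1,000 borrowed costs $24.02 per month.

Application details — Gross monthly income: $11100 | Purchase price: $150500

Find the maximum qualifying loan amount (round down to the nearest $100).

Payment cap: 25% × $11,100 = $2,775/month.
At $24.02 per $1,000, that supports 2,775/24.02 × 1,000 ≈ $115,528 → $115,500.
LTV cap: 80% × $150,500 = $120,400 → $120,400.
Binding constraint: payment-to-income.

$115,500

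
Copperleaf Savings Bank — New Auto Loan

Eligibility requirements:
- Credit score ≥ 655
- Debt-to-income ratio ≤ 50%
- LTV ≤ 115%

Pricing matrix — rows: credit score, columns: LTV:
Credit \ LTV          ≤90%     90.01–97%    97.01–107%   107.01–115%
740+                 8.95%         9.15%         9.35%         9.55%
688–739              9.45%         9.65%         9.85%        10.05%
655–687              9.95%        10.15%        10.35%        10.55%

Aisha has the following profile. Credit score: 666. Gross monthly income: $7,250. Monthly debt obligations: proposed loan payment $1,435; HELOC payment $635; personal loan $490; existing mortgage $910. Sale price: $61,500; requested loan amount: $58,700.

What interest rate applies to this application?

Credit score 666 ≥ 655; Total monthly debts = (1,435 + 635 + 490 + 910) = 3,470. Debt-to-income = 3,470/7,250 = 47.9% — meets 50% limit
LTV = 58,700/61,500 = 95.4% ≤ 115%
Score 666 is in the 655–687 band; LTV 95.4% is in the 90.01–97% band → 10.15%.

10.15%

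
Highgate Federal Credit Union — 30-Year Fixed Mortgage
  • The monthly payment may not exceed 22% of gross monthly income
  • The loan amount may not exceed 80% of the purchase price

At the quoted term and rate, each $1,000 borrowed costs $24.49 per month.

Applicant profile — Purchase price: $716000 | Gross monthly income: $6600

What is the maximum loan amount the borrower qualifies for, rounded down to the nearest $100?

Payment cap: 22% × $6,600 = $1,452/month.
At $24.49 per $1,000, that supports 1,452/24.49 × 1,000 ≈ $59,289 → $59,200.
LTV cap: 80% × $716,000 = $572,800 → $572,800.
Binding constraint: payment-to-income.

$59,200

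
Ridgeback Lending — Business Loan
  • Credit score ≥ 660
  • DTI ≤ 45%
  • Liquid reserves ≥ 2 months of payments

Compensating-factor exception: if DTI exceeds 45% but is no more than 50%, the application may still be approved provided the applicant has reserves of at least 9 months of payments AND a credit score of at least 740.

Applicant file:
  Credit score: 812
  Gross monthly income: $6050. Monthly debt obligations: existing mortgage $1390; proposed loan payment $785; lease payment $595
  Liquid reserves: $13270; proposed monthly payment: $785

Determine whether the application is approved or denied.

Credit score 812 ≥ 660 (meets base)
Total debts = (1,390 + 785 + 595) = 2,770. DTI = 2,770/6,050 = 45.8% > 45% — standard DTI limit exceeded.
Reserves: 13,270 ÷ 785 = 16.9 months (meets 2-month minimum)
DTI 45.8% is within the 45%–50% exception band; checking compensating factors.
Reserves 16.9 ≥ 9 months; credit score 812 ≥ 740.
Both override conditions satisfied; DTI exception granted.

Approved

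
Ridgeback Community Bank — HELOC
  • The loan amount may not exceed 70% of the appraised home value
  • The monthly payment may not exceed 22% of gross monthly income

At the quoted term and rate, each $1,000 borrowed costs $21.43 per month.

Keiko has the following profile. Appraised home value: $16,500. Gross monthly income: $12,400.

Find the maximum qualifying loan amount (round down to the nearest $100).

Payment cap: 22% × $12,400 = $2,728/month.
At $21.43 per $1,000, that supports 2,728/21.43 × 1,000 ≈ $127,298 → $127,200.
LTV cap: 70% × $16,500 = $11,550 → $11,500.
Binding constraint: loan-to-value.

$11,500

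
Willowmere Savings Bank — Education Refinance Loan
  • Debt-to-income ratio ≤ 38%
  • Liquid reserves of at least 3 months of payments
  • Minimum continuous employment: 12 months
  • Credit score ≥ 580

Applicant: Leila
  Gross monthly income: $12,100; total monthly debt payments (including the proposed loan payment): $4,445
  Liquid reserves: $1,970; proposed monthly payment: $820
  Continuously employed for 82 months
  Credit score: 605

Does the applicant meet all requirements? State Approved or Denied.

DTI: 4,445 ÷ 12,100 = 36.7%, within the 38% cap
Reserves = 1,970/820 = 2.4 months < 3
Employment 82 ≥ 12 months
Credit score 605 ≥ 580 (meets)
Fails on reserves.

Denied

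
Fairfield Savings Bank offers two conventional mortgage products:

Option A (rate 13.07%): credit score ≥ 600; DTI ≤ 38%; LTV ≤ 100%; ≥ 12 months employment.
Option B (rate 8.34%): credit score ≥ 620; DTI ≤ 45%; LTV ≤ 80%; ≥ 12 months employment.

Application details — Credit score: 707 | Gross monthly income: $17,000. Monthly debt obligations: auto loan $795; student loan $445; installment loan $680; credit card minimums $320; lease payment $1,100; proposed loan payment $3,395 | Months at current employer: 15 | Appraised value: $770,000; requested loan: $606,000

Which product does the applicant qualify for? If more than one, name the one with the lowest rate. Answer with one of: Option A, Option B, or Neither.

Option B

Total debts = (795 + 445 + 680 + 320 + 1,100 + 3,395) = 6,735; DTI = 6,735/17,000 = 39.6%.
LTV = 606,000/770,000 = 78.7%.
Option A: score 707 ≥ 600; DTI 39.6% > 38%; LTV 78.7% ≤ 100%; employment 15 ≥ 12 mo → does not qualify.
Option B: score 707 ≥ 620; DTI 39.6% ≤ 45%; LTV 78.7% ≤ 80%; employment 15 ≥ 12 mo → qualifies.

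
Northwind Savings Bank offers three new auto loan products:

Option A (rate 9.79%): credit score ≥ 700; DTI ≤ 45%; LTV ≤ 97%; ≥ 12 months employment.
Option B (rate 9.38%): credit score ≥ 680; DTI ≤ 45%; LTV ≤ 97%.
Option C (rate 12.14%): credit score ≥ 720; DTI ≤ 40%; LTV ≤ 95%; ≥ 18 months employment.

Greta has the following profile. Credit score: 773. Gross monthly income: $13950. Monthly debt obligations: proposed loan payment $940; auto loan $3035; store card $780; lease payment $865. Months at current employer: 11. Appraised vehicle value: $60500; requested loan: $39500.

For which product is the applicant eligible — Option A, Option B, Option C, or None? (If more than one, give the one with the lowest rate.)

Option B

Total debts = (940 + 3,035 + 780 + 865) = 5,620; DTI = 5,620/13,950 = 40.3%.
LTV = 39,500/60,500 = 65.3%.
Option A: score 773 ≥ 700; DTI 40.3% ≤ 45%; LTV 65.3% ≤ 97%; employment 11 < 12 mo → does not qualify.
Option B: score 773 ≥ 680; DTI 40.3% ≤ 45%; LTV 65.3% ≤ 97% → qualifies.
Option C: score 773 ≥ 720; DTI 40.3% > 40%; LTV 65.3% ≤ 95%; employment 11 < 18 mo → does not qualify.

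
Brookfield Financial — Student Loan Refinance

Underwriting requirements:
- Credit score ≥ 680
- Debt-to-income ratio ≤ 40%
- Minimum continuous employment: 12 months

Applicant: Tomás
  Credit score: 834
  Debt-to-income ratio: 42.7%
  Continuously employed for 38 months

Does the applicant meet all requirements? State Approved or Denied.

Credit score 834 ≥ 680 (meets)
Debt-to-income 42.7% vs 40% cap — fail
Employment 38 ≥ 12 months
Fails on DTI.

Denied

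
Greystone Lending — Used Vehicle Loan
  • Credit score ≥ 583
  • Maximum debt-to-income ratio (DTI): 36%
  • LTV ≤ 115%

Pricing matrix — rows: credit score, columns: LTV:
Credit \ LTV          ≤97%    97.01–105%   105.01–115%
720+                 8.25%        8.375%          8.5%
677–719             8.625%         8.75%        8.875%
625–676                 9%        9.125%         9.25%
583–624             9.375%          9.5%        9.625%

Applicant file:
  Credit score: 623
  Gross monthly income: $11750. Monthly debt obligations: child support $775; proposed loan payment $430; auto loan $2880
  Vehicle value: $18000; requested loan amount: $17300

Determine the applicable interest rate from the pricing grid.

9.375%

Credit score 623 ≥ 583; Total monthly debts = (775 + 430 + 2,880) = 4,085. DTI = 4,085/11,750 = 34.8% ≤ 36%
LTV = 17,300/18,000 = 96.1% ≤ 115%
Credit 623 → row 583–624; LTV 96.1% → column ≤97%. Grid cell → 9.375%.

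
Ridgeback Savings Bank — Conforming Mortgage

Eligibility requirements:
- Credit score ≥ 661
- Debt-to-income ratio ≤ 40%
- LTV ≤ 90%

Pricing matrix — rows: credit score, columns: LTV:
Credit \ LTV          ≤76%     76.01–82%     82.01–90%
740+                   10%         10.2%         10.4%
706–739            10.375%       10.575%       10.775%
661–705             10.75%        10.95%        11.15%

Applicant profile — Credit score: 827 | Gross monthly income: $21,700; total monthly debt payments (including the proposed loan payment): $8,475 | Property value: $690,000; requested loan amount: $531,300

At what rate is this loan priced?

10.2%

Credit score 827 ≥ 661; DTI: 8,475 ÷ 21,700 = 39.1%, within the 40% cap
LTV = 531,300/690,000 = 77% ≤ 90%
Credit 827 → row 740+; LTV 77% → column 76.01–82%. Grid cell → 10.2%.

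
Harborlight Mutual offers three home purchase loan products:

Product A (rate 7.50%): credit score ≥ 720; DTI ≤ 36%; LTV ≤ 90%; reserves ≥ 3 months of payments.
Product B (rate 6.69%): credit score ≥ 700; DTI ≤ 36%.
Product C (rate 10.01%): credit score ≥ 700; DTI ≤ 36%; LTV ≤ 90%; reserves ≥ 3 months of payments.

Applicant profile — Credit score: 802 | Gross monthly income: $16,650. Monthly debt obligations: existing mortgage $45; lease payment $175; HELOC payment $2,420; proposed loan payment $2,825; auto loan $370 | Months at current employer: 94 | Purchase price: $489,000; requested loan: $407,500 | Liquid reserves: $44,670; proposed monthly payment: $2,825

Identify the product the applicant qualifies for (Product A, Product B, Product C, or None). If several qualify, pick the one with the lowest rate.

Total debts = (45 + 175 + 2,420 + 2,825 + 370) = 5,835; DTI = 5,835/16,650 = 35%.
LTV = 407,500/489,000 = 83.3%.
Reserves = 44,670/2,825 = 15.8 months.
Product A: score 802 ≥ 720; DTI 35% ≤ 36%; LTV 83.3% ≤ 90%; reserves 15.8 ≥ 3 mo → qualifies.
Product B: score 802 ≥ 700; DTI 35% ≤ 36% → qualifies.
Product C: score 802 ≥ 700; DTI 35% ≤ 36%; LTV 83.3% ≤ 90%; reserves 15.8 ≥ 3 mo → qualifies.
Qualifying: Product A, Product B, Product C. Lowest rate is 6.69% → Product B.

Product B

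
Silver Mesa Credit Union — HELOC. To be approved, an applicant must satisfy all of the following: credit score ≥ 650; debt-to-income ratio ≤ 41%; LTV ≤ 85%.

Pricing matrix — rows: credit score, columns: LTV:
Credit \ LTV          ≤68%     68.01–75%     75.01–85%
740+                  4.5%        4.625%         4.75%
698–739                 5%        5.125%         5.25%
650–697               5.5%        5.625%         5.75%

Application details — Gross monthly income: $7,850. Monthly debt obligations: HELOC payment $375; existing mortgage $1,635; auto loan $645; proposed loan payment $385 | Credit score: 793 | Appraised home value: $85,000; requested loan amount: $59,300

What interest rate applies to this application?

Credit score 793 ≥ 650; Total monthly debts = (375 + 1,635 + 645 + 385) = 3,040. DTI: 3,040 ÷ 7,850 = 38.7%, within the 41% cap
LTV = 59,300/85,000 = 69.8% ≤ 85%
Row: 793 falls in 740+. Column: 69.8% falls in 68.01–75%. Rate = 4.625%.

4.625%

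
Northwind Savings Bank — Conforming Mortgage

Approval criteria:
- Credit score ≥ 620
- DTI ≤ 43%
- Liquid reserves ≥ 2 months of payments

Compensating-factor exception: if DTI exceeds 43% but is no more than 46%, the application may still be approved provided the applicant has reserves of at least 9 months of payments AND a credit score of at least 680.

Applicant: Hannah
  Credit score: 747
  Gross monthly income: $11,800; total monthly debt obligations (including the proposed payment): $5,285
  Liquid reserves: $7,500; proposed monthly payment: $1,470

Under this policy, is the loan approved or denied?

Denied

Credit score 747 ≥ 620 (meets base)
DTI: 5,285 ÷ 11,800 = 44.8%, over the 43% base limit.
Reserves: 7,500 ÷ 1,470 = 5.1 months (meets 2-month minimum)
44.8% falls in the override range (43%–46%), so the compensating-factor test applies.
Override check — reserves: 5.1 mo (short of 9); score: 747 (ok).
Compensating-factor requirement not fully met.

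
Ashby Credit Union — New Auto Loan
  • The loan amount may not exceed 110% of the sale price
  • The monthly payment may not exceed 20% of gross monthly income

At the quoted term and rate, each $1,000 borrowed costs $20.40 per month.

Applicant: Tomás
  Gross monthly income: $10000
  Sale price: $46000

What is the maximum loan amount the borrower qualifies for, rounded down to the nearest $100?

Payment cap: 20% × $10,000 = $2,000/month.
At $20.40 per $1,000, that supports 2,000/20.40 × 1,000 ≈ $98,039 → $98,000.
LTV cap: 110% × $46,000 = $50,600 → $50,600.
Binding constraint: loan-to-value.

$50,600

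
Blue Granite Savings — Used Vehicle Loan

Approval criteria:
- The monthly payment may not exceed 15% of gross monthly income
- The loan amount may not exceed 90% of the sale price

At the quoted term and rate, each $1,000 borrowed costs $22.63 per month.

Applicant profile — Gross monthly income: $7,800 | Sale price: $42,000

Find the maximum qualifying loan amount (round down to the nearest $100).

$37,800

Payment cap: 15% × $7,800 = $1,170/month.
At $22.63 per $1,000, that supports 1,170/22.63 × 1,000 ≈ $51,701 → $51,700.
LTV cap: 90% × $42,000 = $37,800 → $37,800.
Binding constraint: loan-to-value.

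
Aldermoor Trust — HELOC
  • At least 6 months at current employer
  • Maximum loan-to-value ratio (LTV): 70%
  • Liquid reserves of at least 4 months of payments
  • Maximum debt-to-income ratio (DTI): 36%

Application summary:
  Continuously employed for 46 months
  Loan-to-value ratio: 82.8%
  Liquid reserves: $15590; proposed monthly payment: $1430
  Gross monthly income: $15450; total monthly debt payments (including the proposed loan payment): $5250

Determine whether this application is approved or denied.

Employment 46 ≥ 6 months
LTV 82.8% > 70%
Reserves: 15,590 ÷ 1,430 = 10.9 months (meets 4-month minimum)
DTI: 5,250 ÷ 15,450 = 34%, within the 36% cap
Fails on LTV.

Denied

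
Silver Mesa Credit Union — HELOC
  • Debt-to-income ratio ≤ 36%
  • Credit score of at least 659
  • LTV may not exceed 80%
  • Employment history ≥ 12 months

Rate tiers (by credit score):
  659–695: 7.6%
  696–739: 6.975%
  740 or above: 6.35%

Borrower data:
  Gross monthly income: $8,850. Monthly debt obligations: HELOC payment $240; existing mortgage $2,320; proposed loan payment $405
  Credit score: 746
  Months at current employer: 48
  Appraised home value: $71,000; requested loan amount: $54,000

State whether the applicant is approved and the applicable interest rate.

Approved at 6.35%

Credit score 746 ≥ 659 (meets minimum)
Employment 48 ≥ 12 months
Total monthly debts = (240 + 2,320 + 405) = 2,965. Debt-to-income = 2,965/8,850 = 33.5% — meets 36% limit
LTV = 54,000/71,000 = 76.1% ≤ 80%
All requirements met. Score 746 falls in the 740 or above tier → 6.35%.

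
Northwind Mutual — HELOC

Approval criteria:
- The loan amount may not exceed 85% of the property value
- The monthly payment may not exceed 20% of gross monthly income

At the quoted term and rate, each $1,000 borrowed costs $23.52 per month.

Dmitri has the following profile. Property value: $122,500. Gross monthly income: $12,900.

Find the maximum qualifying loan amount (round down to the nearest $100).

$104,100

Payment cap: 20% × $12,900 = $2,580/month.
At $23.52 per $1,000, that supports 2,580/23.52 × 1,000 ≈ $109,693 → $109,600.
LTV cap: 85% × $122,500 = $104,125 → $104,100.
Binding constraint: loan-to-value.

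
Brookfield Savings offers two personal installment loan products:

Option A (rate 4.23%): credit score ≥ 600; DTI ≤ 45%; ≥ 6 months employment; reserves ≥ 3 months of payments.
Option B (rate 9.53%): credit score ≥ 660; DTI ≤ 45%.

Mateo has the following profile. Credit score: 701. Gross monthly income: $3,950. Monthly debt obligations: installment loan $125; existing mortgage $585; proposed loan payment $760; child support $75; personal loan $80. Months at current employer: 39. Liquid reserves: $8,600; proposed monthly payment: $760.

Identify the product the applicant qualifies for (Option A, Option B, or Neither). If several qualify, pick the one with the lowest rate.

Total debts = (125 + 585 + 760 + 75 + 80) = 1,625; DTI = 1,625/3,950 = 41.1%.
Reserves = 8,600/760 = 11.3 months.
Option A: score 701 ≥ 600; DTI 41.1% ≤ 45%; employment 39 ≥ 6 mo; reserves 11.3 ≥ 3 mo → qualifies.
Option B: score 701 ≥ 660; DTI 41.1% ≤ 45% → qualifies.
Qualifying: Option A, Option B. Lowest rate is 4.23% → Option A.

Option A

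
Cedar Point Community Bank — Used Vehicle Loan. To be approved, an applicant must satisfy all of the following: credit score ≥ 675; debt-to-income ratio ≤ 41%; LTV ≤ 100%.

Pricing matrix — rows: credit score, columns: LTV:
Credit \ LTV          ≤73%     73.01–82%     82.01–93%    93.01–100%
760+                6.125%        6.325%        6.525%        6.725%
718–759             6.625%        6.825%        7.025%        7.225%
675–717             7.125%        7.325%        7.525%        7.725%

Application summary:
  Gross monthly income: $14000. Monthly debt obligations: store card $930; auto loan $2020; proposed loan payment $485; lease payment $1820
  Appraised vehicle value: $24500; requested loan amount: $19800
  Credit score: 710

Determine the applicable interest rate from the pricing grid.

Credit score 710 ≥ 675; Total monthly debts = (930 + 2,020 + 485 + 1,820) = 5,255. DTI: 5,255 ÷ 14,000 = 37.5%, within the 41% cap
LTV: 19,800 ÷ 24,500 = 80.8%, within 100% cap
Score 710 is in the 675–717 band; LTV 80.8% is in the 73.01–82% band → 7.325%.

7.325%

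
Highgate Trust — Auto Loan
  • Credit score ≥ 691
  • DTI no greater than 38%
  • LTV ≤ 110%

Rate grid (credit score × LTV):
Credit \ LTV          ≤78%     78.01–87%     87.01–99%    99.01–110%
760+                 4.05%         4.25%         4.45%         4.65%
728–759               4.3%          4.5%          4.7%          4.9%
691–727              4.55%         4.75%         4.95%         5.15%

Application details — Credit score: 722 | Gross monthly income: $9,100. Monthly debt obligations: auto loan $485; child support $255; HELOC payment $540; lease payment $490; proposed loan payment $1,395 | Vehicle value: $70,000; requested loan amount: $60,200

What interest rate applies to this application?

4.75%

Credit score 722 ≥ 691; Total monthly debts = (485 + 255 + 540 + 490 + 1,395) = 3,165. DTI = 3,165/9,100 = 34.8% ≤ 38%
LTV: 60,200 ÷ 70,000 = 86%, within 110% cap
Credit 722 → row 691–727; LTV 86% → column 78.01–87%. Grid cell → 4.75%.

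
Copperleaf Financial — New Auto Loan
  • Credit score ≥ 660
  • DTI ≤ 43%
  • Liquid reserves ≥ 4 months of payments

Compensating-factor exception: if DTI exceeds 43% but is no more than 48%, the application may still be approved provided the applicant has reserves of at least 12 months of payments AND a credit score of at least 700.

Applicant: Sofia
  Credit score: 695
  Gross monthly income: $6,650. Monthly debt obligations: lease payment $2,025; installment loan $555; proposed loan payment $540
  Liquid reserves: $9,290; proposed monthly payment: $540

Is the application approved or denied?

Denied

Credit score 695 ≥ 660 (meets base)
Total debts = (2,025 + 555 + 540) = 3,120. DTI: 3,120 ÷ 6,650 = 46.9%, over the 43% base limit.
Reserves: 9,290 ÷ 540 = 17.2 months (meets 4-month minimum)
46.9% falls in the override range (43%–48%), so the compensating-factor test applies.
Override check — reserves: 17.2 mo (ok); score: 695 (below 700).
Override conditions not both satisfied; exception does not apply.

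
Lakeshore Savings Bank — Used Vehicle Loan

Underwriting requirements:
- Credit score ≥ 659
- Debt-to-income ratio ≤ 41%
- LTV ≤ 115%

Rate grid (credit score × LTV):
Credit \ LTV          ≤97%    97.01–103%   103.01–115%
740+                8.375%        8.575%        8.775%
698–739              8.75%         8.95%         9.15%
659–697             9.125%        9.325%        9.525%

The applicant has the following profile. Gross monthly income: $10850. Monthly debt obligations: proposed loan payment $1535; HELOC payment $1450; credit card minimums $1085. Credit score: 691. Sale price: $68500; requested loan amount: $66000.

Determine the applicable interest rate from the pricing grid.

9.125%

Credit score 691 ≥ 659; Total monthly debts = (1,535 + 1,450 + 1,085) = 4,070. Debt-to-income = 4,070/10,850 = 37.5% — meets 41% limit
LTV = 66,000/68,500 = 96.4% ≤ 115%
Row: 691 falls in 659–697. Column: 96.4% falls in ≤97%. Rate = 9.125%.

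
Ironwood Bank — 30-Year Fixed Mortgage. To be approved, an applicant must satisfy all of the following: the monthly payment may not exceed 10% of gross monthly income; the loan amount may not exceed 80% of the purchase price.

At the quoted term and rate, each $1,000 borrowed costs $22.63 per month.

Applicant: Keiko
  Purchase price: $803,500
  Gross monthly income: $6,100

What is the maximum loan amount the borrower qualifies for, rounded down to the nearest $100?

Payment cap: 10% × $6,100 = $610/month.
At $22.63 per $1,000, that supports 610/22.63 × 1,000 ≈ $26,955 → $26,900.
LTV cap: 80% × $803,500 = $642,800 → $642,800.
Binding constraint: payment-to-income.

$26,900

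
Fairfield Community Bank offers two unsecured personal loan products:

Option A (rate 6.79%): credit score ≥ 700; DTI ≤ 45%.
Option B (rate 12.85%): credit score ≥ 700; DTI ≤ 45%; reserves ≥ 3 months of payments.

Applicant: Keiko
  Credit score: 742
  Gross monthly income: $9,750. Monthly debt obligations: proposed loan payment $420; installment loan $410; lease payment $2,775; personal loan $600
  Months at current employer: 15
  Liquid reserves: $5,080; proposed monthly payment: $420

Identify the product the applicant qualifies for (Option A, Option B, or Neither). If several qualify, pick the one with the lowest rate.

Option A

Total debts = (420 + 410 + 2,775 + 600) = 4,205; DTI = 4,205/9,750 = 43.1%.
Reserves = 5,080/420 = 12.1 months.
Option A: score 742 ≥ 700; DTI 43.1% ≤ 45% → qualifies.
Option B: score 742 ≥ 700; DTI 43.1% ≤ 45%; reserves 12.1 ≥ 3 mo → qualifies.
Qualifying: Option A, Option B. Lowest rate is 6.79% → Option A.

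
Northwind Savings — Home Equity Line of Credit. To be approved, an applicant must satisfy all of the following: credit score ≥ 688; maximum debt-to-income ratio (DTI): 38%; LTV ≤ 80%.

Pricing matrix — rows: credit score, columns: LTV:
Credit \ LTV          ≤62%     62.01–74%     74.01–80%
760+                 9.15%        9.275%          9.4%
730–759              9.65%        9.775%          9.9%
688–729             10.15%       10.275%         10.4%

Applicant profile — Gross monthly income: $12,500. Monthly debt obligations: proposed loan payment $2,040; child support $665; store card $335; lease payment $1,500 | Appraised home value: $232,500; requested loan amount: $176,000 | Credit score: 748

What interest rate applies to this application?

Credit score 748 ≥ 688; Total monthly debts = (2,040 + 665 + 335 + 1,500) = 4,540. DTI = 4,540/12,500 = 36.3% ≤ 38%
LTV: 176,000 ÷ 232,500 = 75.7%, within 80% cap
Credit 748 → row 730–759; LTV 75.7% → column 74.01–80%. Grid cell → 9.9%.

9.9%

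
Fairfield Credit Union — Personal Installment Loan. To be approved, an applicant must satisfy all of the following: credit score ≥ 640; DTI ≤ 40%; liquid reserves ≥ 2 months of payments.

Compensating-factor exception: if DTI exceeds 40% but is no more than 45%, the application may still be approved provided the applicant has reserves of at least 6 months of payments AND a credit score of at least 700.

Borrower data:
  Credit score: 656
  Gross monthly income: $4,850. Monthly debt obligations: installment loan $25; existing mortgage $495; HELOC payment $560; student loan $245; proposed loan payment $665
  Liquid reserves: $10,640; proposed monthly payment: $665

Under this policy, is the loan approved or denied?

Credit score 656 ≥ 640 (meets base)
Total debts = (25 + 495 + 560 + 245 + 665) = 1,990. DTI: 1,990 ÷ 4,850 = 41%, over the 40% base limit.
Liquid reserves cover 10,640/665 = 16.0 months — ≥ 2 required
DTI 41% is within the 40%–45% exception band; checking compensating factors.
Override check — reserves: 16.0 mo (ok); score: 656 (below 700).
Compensating-factor requirement not fully met.

Denied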